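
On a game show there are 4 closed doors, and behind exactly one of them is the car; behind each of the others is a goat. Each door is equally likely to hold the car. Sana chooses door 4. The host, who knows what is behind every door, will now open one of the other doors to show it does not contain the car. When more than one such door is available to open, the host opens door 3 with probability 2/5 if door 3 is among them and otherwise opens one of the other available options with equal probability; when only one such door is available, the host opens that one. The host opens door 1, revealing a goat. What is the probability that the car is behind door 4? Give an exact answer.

3/14

Consider each possible location of the car in turn.
If it is behind door 1 (prior 1/4): the host opened door 1, so this case is ruled out; weight (1/4)·0 = 0.
If it is behind door 2 (prior 1/4): door 3 is available but not opened, probability 3/5; weight (1/4)·(3/5) = 3/20.
If it is behind door 3 (prior 1/4): door 3 holds the prize so is unavailable; the host chooses uniformly among the 2 others, probability 1/2; weight (1/4)·(1/2) = 1/8.
If it is behind door 4 (prior 1/4): door 3 is available but not opened; door 1 gets probability (1 − 2/5)/2 = 3/10; weight (1/4)·(3/10) = 3/40.
The weights sum to 7/20.
So P(the car behind door 4 | the host opened door 1) = (3/40) / (7/20) = 3/14.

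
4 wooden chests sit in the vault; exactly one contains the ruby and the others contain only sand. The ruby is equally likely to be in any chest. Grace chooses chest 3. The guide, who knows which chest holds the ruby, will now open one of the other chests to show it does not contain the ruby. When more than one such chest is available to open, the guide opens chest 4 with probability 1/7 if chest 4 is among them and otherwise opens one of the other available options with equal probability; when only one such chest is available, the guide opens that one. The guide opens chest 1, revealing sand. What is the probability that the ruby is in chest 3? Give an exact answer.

6/25

Apply Bayes' rule, conditioning on where the ruby actually is.
If it is in chest 1 (prior 1/4): the guide opened chest 1, so this case is ruled out; weight (1/4)·0 = 0.
If it is in chest 2 (prior 1/4): chest 4 is available but not opened, probability 6/7; weight (1/4)·(6/7) = 3/14.
If it is in chest 3 (prior 1/4): chest 4 is available but not opened; chest 1 gets probability (1 − 1/7)/2 = 3/7; weight (1/4)·(3/7) = 3/28.
If it is in chest 4 (prior 1/4): chest 4 holds the prize so is unavailable; the guide chooses uniformly among the 2 others, probability 1/2; weight (1/4)·(1/2) = 1/8.
The weights sum to 25/56.
So P(the ruby in chest 3 | the guide opened chest 1) = (3/28) / (25/56) = 6/25.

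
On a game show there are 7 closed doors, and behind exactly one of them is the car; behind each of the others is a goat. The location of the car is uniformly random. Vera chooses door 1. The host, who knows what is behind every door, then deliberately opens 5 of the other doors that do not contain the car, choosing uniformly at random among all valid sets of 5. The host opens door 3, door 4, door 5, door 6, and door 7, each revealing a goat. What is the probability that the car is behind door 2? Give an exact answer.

6/7

Condition on the true location of the car.
If it is behind door 1 (prior 1/7): the host has 6 equally likely choices, so probability 1/6; weight (1/7)·(1/6) = 1/42.
If it is behind door 2 (prior 1/7): the host has no choice, probability 1; weight (1/7)·1 = 1/7.
If it is behind any of doors 3, 4, 5, 6, and 7 (prior 1/7 each): that door was opened and seen not to hold the prize — ruled out; weight (1/7)·0 = 0 each.
The weights sum to 1/6.
So P(the car behind door 2 | the host opened door 3, door 4, door 5, door 6, and door 7) = (1/7) / (1/6) = 6/7.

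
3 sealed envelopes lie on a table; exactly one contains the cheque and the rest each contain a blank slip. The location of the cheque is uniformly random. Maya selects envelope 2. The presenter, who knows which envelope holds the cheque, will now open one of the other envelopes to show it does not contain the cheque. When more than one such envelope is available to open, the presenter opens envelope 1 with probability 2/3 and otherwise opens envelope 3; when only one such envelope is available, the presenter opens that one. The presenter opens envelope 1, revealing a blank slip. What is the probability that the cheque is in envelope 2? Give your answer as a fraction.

Apply Bayes' rule, conditioning on where the cheque actually is.
If it is in envelope 1 (prior 1/3): the presenter opened envelope 1, so this case is ruled out; weight (1/3)·0 = 0.
If it is in envelope 2 (prior 1/3): envelope 1 is available, opened with probability 2/3; weight (1/3)·(2/3) = 2/9.
If it is in envelope 3 (prior 1/3): only envelope 1 is available, probability 1; weight (1/3)·1 = 1/3.
The weights sum to 5/9.
So P(the cheque in envelope 2 | the presenter opened envelope 1) = (2/9) / (5/9) = 2/5.

2/5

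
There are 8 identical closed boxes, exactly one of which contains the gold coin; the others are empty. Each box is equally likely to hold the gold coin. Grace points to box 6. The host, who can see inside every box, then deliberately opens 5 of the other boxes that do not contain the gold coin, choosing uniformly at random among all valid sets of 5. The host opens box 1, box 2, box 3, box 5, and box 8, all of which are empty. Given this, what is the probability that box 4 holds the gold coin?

Condition on the true location of the gold coin.
If it is in any of boxes 1, 2, 3, 5, and 8 (prior 1/8 each): that box was opened and seen not to hold the prize — ruled out; weight (1/8)·0 = 0 each.
If it is in either of boxes 4 and 7 (prior 1/8 each): the host has 6 equally likely choices, so probability 1/6; weight (1/8)·(1/6) = 1/48 each.
If it is in box 6 (prior 1/8): the host has 21 equally likely choices, so probability 1/21; weight (1/8)·(1/21) = 1/168.
The weights sum to 1/21.
So P(the gold coin in box 4 | the host opened box 1, box 2, box 3, box 5, and box 8) = (1/48) / (1/21) = 7/16.

7/16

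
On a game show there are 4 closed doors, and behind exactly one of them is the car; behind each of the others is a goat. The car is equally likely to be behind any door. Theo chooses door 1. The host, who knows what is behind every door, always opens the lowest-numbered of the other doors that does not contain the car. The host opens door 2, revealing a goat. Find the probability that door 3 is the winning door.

1/3

Condition on the true location of the car.
If it is behind any of doors 1, 3, and 4 (prior 1/4 each): door 2 is the lowest-numbered option available, probability 1; weight (1/4)·1 = 1/4 each.
If it is behind door 2 (prior 1/4): the host opened door 2, so this case is ruled out; weight (1/4)·0 = 0.
The weights sum to 3/4.
So P(the car behind door 3 | the host opened door 2) = (1/4) / (3/4) = 1/3.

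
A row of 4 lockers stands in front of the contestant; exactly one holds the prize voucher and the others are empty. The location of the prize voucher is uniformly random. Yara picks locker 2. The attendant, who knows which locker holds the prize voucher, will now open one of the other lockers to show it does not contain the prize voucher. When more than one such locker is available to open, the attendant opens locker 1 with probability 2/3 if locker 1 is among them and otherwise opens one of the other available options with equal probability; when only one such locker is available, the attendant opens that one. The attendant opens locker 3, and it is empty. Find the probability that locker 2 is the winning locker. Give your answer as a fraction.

1/6

Apply Bayes' rule, conditioning on where the prize voucher actually is.
If it is in locker 1 (prior 1/4): locker 1 holds the prize so is unavailable; the attendant chooses uniformly among the 2 others, probability 1/2; weight (1/4)·(1/2) = 1/8.
If it is in locker 2 (prior 1/4): locker 1 is available but not opened; locker 3 gets probability (1 − 2/3)/2 = 1/6; weight (1/4)·(1/6) = 1/24.
If it is in locker 3 (prior 1/4): the attendant opened locker 3, so this case is ruled out; weight (1/4)·0 = 0.
If it is in locker 4 (prior 1/4): locker 1 is available but not opened, probability 1/3; weight (1/4)·(1/3) = 1/12.
The weights sum to 1/4.
So P(the prize voucher in locker 2 | the attendant opened locker 3) = (1/24) / (1/4) = 1/6.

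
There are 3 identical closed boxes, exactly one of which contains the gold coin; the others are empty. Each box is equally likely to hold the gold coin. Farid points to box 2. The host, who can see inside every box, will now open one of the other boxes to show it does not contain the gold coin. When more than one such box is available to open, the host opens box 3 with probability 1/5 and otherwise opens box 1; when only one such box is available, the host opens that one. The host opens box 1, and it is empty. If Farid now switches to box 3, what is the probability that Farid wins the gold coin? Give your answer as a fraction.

Condition on the true location of the gold coin.
If it is in box 1 (prior 1/3): the host opened box 1, so this case is ruled out; weight (1/3)·0 = 0.
If it is in box 2 (prior 1/3): box 3 is available but not opened, probability 4/5; weight (1/3)·(4/5) = 4/15.
If it is in box 3 (prior 1/3): only box 1 is available, probability 1; weight (1/3)·1 = 1/3.
The weights sum to 3/5.
So P(the gold coin in box 3 | the host opened box 1) = (1/3) / (3/5) = 5/9.

5/9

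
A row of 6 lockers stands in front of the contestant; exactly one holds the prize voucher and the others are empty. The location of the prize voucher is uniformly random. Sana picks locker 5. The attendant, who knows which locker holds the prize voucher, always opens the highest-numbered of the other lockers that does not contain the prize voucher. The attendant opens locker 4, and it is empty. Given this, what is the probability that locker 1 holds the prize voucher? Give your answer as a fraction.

0

Condition on the true location of the prize voucher.
If it is in any of lockers 1, 2, 3, and 5 (prior 1/6 each): the attendant would have opened locker 6 instead, probability 0; weight (1/6)·0 = 0 each.
If it is in locker 4 (prior 1/6): the attendant opened locker 4, so this case is ruled out; weight (1/6)·0 = 0.
If it is in locker 6 (prior 1/6): locker 4 is the highest-numbered option available, probability 1; weight (1/6)·1 = 1/6.
The weights sum to 1/6.
So P(the prize voucher in locker 1 | the attendant opened locker 4) = 0 / (1/6) = 0.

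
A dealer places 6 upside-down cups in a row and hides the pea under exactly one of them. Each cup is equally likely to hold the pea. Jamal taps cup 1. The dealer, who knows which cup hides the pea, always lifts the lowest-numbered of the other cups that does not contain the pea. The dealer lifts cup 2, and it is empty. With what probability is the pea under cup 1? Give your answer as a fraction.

Apply Bayes' rule, conditioning on where the pea actually is.
If it is under any of cups 1, 3, 4, 5, and 6 (prior 1/6 each): cup 2 is the lowest-numbered option available, probability 1; weight (1/6)·1 = 1/6 each.
If it is under cup 2 (prior 1/6): the dealer opened cup 2, so this case is ruled out; weight (1/6)·0 = 0.
The weights sum to 5/6.
So P(the pea under cup 1 | the dealer opened cup 2) = (1/6) / (5/6) = 1/5.

1/5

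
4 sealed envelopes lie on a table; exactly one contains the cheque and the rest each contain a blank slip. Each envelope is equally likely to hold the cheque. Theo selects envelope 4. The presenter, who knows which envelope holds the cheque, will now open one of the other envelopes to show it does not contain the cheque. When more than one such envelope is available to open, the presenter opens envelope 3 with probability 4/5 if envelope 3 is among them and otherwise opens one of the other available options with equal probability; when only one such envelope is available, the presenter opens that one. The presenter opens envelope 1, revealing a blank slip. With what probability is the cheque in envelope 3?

5/8

Consider each possible location of the cheque in turn.
If it is in envelope 1 (prior 1/4): the presenter opened envelope 1, so this case is ruled out; weight (1/4)·0 = 0.
If it is in envelope 2 (prior 1/4): envelope 3 is available but not opened, probability 1/5; weight (1/4)·(1/5) = 1/20.
If it is in envelope 3 (prior 1/4): envelope 3 holds the prize so is unavailable; the presenter chooses uniformly among the 2 others, probability 1/2; weight (1/4)·(1/2) = 1/8.
If it is in envelope 4 (prior 1/4): envelope 3 is available but not opened; envelope 1 gets probability (1 − 4/5)/2 = 1/10; weight (1/4)·(1/10) = 1/40.
The weights sum to 1/5.
So P(the cheque in envelope 3 | the presenter opened envelope 1) = (1/8) / (1/5) = 5/8.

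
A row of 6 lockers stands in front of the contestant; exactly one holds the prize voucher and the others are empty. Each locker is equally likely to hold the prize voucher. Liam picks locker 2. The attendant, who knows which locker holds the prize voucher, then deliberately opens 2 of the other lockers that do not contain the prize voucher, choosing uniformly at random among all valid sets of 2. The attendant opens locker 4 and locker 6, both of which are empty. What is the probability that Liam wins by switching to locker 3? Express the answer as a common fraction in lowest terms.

5/18

Apply Bayes' rule, conditioning on where the prize voucher actually is.
If it is in any of lockers 1, 3, and 5 (prior 1/6 each): the attendant has 6 equally likely choices, so probability 1/6; weight (1/6)·(1/6) = 1/36 each.
If it is in locker 2 (prior 1/6): the attendant has 10 equally likely choices, so probability 1/10; weight (1/6)·(1/10) = 1/60.
If it is in either of lockers 4 and 6 (prior 1/6 each): that locker was opened and seen not to hold the prize — ruled out; weight (1/6)·0 = 0 each.
The weights sum to 1/10.
So P(the prize voucher in locker 3 | the attendant opened locker 4 and locker 6) = (1/36) / (1/10) = 5/18.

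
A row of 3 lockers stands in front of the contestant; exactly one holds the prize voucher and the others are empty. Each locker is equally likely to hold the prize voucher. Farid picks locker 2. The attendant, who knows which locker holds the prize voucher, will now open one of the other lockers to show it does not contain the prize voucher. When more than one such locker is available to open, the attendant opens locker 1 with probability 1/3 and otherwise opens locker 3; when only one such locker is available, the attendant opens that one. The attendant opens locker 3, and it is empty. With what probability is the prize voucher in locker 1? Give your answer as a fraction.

3/5

Condition on the true location of the prize voucher.
If it is in locker 1 (prior 1/3): only locker 3 is available, probability 1; weight (1/3)·1 = 1/3.
If it is in locker 2 (prior 1/3): locker 1 is available but not opened, probability 2/3; weight (1/3)·(2/3) = 2/9.
If it is in locker 3 (prior 1/3): the attendant opened locker 3, so this case is ruled out; weight (1/3)·0 = 0.
The weights sum to 5/9.
So P(the prize voucher in locker 1 | the attendant opened locker 3) = (1/3) / (5/9) = 3/5.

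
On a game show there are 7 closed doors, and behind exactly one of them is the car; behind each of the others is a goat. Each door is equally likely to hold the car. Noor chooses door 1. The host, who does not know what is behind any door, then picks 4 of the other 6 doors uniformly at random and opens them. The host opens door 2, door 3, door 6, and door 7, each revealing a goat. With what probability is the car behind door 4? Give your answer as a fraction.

1/3

Because the host chose which doors to open without knowing where the car is, the choice is independent of the prize location. Learning that none of the 4 opened doors holds the car simply rules out those 4 locations and leaves the remaining 3 doors still equally likely by symmetry.
So P(the car behind door 4) = 1/3.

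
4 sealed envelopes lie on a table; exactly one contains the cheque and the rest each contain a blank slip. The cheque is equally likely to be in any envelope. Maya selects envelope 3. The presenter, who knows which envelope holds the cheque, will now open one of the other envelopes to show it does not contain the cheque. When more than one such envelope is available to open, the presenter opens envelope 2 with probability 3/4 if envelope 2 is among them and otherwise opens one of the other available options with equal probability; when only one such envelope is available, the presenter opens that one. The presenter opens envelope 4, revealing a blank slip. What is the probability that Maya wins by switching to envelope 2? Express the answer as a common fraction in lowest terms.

Apply Bayes' rule, conditioning on where the cheque actually is.
If it is in envelope 1 (prior 1/4): envelope 2 is available but not opened, probability 1/4; weight (1/4)·(1/4) = 1/16.
If it is in envelope 2 (prior 1/4): envelope 2 holds the prize so is unavailable; the presenter chooses uniformly among the 2 others, probability 1/2; weight (1/4)·(1/2) = 1/8.
If it is in envelope 3 (prior 1/4): envelope 2 is available but not opened; envelope 4 gets probability (1 − 3/4)/2 = 1/8; weight (1/4)·(1/8) = 1/32.
If it is in envelope 4 (prior 1/4): the presenter opened envelope 4, so this case is ruled out; weight (1/4)·0 = 0.
The weights sum to 7/32.
So P(the cheque in envelope 2 | the presenter opened envelope 4) = (1/8) / (7/32) = 4/7.

4/7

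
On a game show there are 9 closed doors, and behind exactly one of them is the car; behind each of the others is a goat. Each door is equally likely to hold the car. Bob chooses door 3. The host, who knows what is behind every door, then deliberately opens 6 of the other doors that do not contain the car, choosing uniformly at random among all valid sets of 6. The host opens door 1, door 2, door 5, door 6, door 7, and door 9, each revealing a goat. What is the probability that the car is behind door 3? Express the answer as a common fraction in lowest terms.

Consider each possible location of the car in turn.
If it is behind any of doors 1, 2, 5, 6, 7, and 9 (prior 1/9 each): that door was opened and seen not to hold the prize — ruled out; weight (1/9)·0 = 0 each.
If it is behind door 3 (prior 1/9): the host has 28 equally likely choices, so probability 1/28; weight (1/9)·(1/28) = 1/252.
If it is behind either of doors 4 and 8 (prior 1/9 each): the host has 7 equally likely choices, so probability 1/7; weight (1/9)·(1/7) = 1/63 each.
The weights sum to 1/28.
So P(the car behind door 3 | the host opened door 1, door 2, door 5, door 6, door 7, and door 9) = (1/252) / (1/28) = 1/9.

1/9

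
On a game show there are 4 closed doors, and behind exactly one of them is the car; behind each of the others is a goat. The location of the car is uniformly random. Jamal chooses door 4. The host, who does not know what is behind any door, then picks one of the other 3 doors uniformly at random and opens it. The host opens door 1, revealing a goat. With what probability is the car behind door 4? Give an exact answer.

Apply Bayes' rule, conditioning on where the car actually is.
If it is behind door 1 (prior 1/4): the host opened door 1, so this case is ruled out; weight (1/4)·0 = 0.
If it is behind any of doors 2, 3, and 4 (prior 1/4 each): the host picks door 1 with probability 1/3 regardless, and it is not the prize; weight (1/4)·(1/3) = 1/12 each.
The weights sum to 1/4.
So P(the car behind door 4 | the host opened door 1) = (1/12) / (1/4) = 1/3.

1/3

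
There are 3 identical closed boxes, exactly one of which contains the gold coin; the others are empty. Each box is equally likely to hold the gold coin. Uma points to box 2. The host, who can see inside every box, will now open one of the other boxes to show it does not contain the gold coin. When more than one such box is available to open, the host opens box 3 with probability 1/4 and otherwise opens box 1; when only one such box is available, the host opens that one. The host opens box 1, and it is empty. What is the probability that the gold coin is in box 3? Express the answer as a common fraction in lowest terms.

4/7

Consider each possible location of the gold coin in turn.
If it is in box 1 (prior 1/3): the host opened box 1, so this case is ruled out; weight (1/3)·0 = 0.
If it is in box 2 (prior 1/3): box 3 is available but not opened, probability 3/4; weight (1/3)·(3/4) = 1/4.
If it is in box 3 (prior 1/3): only box 1 is available, probability 1; weight (1/3)·1 = 1/3.
The weights sum to 7/12.
So P(the gold coin in box 3 | the host opened box 1) = (1/3) / (7/12) = 4/7.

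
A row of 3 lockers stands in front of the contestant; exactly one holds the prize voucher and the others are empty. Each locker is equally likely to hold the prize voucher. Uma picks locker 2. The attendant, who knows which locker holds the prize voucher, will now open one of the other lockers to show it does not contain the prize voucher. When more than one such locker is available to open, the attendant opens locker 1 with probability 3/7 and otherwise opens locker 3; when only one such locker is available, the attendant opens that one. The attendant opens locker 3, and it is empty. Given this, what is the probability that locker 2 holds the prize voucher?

Consider each possible location of the prize voucher in turn.
If it is in locker 1 (prior 1/3): only locker 3 is available, probability 1; weight (1/3)·1 = 1/3.
If it is in locker 2 (prior 1/3): locker 1 is available but not opened, probability 4/7; weight (1/3)·(4/7) = 4/21.
If it is in locker 3 (prior 1/3): the attendant opened locker 3, so this case is ruled out; weight (1/3)·0 = 0.
The weights sum to 11/21.
So P(the prize voucher in locker 2 | the attendant opened locker 3) = (4/21) / (11/21) = 4/11.

4/11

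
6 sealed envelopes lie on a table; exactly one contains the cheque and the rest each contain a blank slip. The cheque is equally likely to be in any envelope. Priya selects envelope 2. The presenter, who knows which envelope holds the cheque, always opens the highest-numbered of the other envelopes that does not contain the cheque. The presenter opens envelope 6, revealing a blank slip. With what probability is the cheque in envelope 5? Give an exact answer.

1/5

Consider each possible location of the cheque in turn.
If it is in any of envelopes 1, 2, 3, 4, and 5 (prior 1/6 each): envelope 6 is the highest-numbered option available, probability 1; weight (1/6)·1 = 1/6 each.
If it is in envelope 6 (prior 1/6): the presenter opened envelope 6, so this case is ruled out; weight (1/6)·0 = 0.
The weights sum to 5/6.
So P(the cheque in envelope 5 | the presenter opened envelope 6) = (1/6) / (5/6) = 1/5.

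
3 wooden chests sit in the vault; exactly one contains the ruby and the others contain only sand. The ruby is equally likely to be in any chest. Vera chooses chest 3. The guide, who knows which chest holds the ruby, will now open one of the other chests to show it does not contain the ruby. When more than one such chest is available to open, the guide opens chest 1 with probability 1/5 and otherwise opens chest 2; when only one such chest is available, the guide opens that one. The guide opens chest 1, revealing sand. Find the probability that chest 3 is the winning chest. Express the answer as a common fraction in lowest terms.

Consider each possible location of the ruby in turn.
If it is in chest 1 (prior 1/3): the guide opened chest 1, so this case is ruled out; weight (1/3)·0 = 0.
If it is in chest 2 (prior 1/3): only chest 1 is available, probability 1; weight (1/3)·1 = 1/3.
If it is in chest 3 (prior 1/3): chest 1 is available, opened with probability 1/5; weight (1/3)·(1/5) = 1/15.
The weights sum to 2/5.
So P(the ruby in chest 3 | the guide opened chest 1) = (1/15) / (2/5) = 1/6.

1/6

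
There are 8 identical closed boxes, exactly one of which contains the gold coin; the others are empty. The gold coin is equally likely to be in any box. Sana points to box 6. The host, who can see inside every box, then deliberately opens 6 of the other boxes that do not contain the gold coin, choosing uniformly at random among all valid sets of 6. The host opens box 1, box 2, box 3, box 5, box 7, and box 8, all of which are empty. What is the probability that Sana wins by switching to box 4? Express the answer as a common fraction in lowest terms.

7/8

Condition on the true location of the gold coin.
If it is in any of boxes 1, 2, 3, 5, 7, and 8 (prior 1/8 each): that box was opened and seen not to hold the prize — ruled out; weight (1/8)·0 = 0 each.
If it is in box 4 (prior 1/8): the host has no choice, probability 1; weight (1/8)·1 = 1/8.
If it is in box 6 (prior 1/8): the host has 7 equally likely choices, so probability 1/7; weight (1/8)·(1/7) = 1/56.
The weights sum to 1/7.
So P(the gold coin in box 4 | the host opened box 1, box 2, box 3, box 5, box 7, and box 8) = (1/8) / (1/7) = 7/8.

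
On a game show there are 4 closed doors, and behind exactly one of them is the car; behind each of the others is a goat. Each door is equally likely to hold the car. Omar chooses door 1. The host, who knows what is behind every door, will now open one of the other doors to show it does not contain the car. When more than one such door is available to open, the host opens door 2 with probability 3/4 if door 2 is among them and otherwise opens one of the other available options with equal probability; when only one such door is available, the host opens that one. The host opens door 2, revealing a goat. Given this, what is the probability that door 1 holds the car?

1/3

Consider each possible location of the car in turn.
If it is behind any of doors 1, 3, and 4 (prior 1/4 each): door 2 is available, opened with probability 3/4; weight (1/4)·(3/4) = 3/16 each.
If it is behind door 2 (prior 1/4): the host opened door 2, so this case is ruled out; weight (1/4)·0 = 0.
The weights sum to 9/16.
So P(the car behind door 1 | the host opened door 2) = (3/16) / (9/16) = 1/3.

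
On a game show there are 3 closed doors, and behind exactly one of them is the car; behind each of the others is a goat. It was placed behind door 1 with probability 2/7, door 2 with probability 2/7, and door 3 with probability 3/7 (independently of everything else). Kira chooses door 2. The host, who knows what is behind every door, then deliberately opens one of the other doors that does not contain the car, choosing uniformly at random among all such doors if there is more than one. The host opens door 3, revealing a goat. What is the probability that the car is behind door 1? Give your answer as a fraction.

2/3

Apply Bayes' rule, conditioning on where the car actually is.
If it is behind door 1 (prior 2/7): the host has no choice, probability 1; weight (2/7)·1 = 2/7.
If it is behind door 2 (prior 2/7): the host has 2 equally likely choices, so probability 1/2; weight (2/7)·(1/2) = 1/7.
If it is behind door 3 (prior 3/7): the host opened door 3, so this case is ruled out; weight (3/7)·0 = 0.
The weights sum to 3/7.
So P(the car behind door 1 | the host opened door 3) = (2/7) / (3/7) = 2/3.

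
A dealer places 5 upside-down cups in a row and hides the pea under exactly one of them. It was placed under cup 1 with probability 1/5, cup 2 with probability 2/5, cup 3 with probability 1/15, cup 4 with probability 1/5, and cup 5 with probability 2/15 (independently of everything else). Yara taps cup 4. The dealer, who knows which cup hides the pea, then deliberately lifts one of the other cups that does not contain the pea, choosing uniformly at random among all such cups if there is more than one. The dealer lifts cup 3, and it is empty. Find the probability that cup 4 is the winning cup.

9/53

Apply Bayes' rule, conditioning on where the pea actually is.
If it is under cup 1 (prior 1/5): the dealer has 3 equally likely choices, so probability 1/3; weight (1/5)·(1/3) = 1/15.
If it is under cup 2 (prior 2/5): the dealer has 3 equally likely choices, so probability 1/3; weight (2/5)·(1/3) = 2/15.
If it is under cup 3 (prior 1/15): the dealer opened cup 3, so this case is ruled out; weight (1/15)·0 = 0.
If it is under cup 4 (prior 1/5): the dealer has 4 equally likely choices, so probability 1/4; weight (1/5)·(1/4) = 1/20.
If it is under cup 5 (prior 2/15): the dealer has 3 equally likely choices, so probability 1/3; weight (2/15)·(1/3) = 2/45.
The weights sum to 53/180.
So P(the pea under cup 4 | the dealer opened cup 3) = (1/20) / (53/180) = 9/53.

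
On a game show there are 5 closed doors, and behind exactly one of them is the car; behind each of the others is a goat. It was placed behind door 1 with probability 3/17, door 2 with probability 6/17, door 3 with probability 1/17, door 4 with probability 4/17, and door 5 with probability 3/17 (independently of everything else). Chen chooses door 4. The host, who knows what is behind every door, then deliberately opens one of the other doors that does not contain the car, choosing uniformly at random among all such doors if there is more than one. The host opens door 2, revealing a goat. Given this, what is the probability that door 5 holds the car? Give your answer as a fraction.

3/10

Consider each possible location of the car in turn.
If it is behind either of doors 1 and 5 (prior 3/17 each): the host has 3 equally likely choices, so probability 1/3; weight (3/17)·(1/3) = 1/17 each.
If it is behind door 2 (prior 6/17): the host opened door 2, so this case is ruled out; weight (6/17)·0 = 0.
If it is behind door 3 (prior 1/17): the host has 3 equally likely choices, so probability 1/3; weight (1/17)·(1/3) = 1/51.
If it is behind door 4 (prior 4/17): the host has 4 equally likely choices, so probability 1/4; weight (4/17)·(1/4) = 1/17.
The weights sum to 10/51.
So P(the car behind door 5 | the host opened door 2) = (1/17) / (10/51) = 3/10.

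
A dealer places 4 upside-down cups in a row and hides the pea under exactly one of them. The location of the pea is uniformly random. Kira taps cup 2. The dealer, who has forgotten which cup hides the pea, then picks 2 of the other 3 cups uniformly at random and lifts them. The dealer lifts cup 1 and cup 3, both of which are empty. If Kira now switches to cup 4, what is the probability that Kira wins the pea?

Condition on the true location of the pea.
If it is under either of cups 1 and 3 (prior 1/4 each): that cup was opened and seen not to hold the prize — ruled out; weight (1/4)·0 = 0 each.
If it is under either of cups 2 and 4 (prior 1/4 each): the dealer picks exactly this set with probability 1/3 regardless, and none is the prize; weight (1/4)·(1/3) = 1/12 each.
The weights sum to 1/6.
So P(the pea under cup 4 | the dealer opened cup 1 and cup 3) = (1/12) / (1/6) = 1/2.

1/2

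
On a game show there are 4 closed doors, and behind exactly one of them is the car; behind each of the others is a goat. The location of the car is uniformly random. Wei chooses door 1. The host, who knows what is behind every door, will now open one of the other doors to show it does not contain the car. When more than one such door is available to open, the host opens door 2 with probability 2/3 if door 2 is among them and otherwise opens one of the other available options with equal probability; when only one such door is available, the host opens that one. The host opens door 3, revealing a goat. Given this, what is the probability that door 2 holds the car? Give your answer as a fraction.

1/2

Apply Bayes' rule, conditioning on where the car actually is.
If it is behind door 1 (prior 1/4): door 2 is available but not opened; door 3 gets probability (1 − 2/3)/2 = 1/6; weight (1/4)·(1/6) = 1/24.
If it is behind door 2 (prior 1/4): door 2 holds the prize so is unavailable; the host chooses uniformly among the 2 others, probability 1/2; weight (1/4)·(1/2) = 1/8.
If it is behind door 3 (prior 1/4): the host opened door 3, so this case is ruled out; weight (1/4)·0 = 0.
If it is behind door 4 (prior 1/4): door 2 is available but not opened, probability 1/3; weight (1/4)·(1/3) = 1/12.
The weights sum to 1/4.
So P(the car behind door 2 | the host opened door 3) = (1/8) / (1/4) = 1/2.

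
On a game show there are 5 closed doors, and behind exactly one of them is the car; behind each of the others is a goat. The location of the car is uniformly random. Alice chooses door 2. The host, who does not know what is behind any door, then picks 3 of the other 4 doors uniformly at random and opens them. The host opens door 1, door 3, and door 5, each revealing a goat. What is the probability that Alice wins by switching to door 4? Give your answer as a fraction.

Because the host chose which doors to open without knowing where the car is, the choice is independent of the prize location. Learning that none of the 3 opened doors holds the car simply rules out those 3 locations and leaves the remaining 2 doors still equally likely by symmetry.
So P(the car behind door 4) = 1/2.

1/2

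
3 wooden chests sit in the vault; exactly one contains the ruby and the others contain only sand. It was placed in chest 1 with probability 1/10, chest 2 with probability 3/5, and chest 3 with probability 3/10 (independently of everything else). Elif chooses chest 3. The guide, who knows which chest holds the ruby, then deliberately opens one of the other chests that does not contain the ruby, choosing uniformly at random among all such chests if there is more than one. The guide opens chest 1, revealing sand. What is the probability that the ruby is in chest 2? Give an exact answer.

4/5

Consider each possible location of the ruby in turn.
If it is in chest 1 (prior 1/10): the guide opened chest 1, so this case is ruled out; weight (1/10)·0 = 0.
If it is in chest 2 (prior 3/5): the guide has no choice, probability 1; weight (3/5)·1 = 3/5.
If it is in chest 3 (prior 3/10): the guide has 2 equally likely choices, so probability 1/2; weight (3/10)·(1/2) = 3/20.
The weights sum to 3/4.
So P(the ruby in chest 2 | the guide opened chest 1) = (3/5) / (3/4) = 4/5.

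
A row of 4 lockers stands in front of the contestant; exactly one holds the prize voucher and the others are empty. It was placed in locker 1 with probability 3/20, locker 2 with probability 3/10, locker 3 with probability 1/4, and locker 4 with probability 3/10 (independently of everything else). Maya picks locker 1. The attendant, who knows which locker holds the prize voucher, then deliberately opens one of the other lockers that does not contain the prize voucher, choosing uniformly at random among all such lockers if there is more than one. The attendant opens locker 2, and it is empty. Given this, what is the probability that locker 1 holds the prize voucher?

2/13

Consider each possible location of the prize voucher in turn.
If it is in locker 1 (prior 3/20): the attendant has 3 equally likely choices, so probability 1/3; weight (3/20)·(1/3) = 1/20.
If it is in locker 2 (prior 3/10): the attendant opened locker 2, so this case is ruled out; weight (3/10)·0 = 0.
If it is in locker 3 (prior 1/4): the attendant has 2 equally likely choices, so probability 1/2; weight (1/4)·(1/2) = 1/8.
If it is in locker 4 (prior 3/10): the attendant has 2 equally likely choices, so probability 1/2; weight (3/10)·(1/2) = 3/20.
The weights sum to 13/40.
So P(the prize voucher in locker 1 | the attendant opened locker 2) = (1/20) / (13/40) = 2/13.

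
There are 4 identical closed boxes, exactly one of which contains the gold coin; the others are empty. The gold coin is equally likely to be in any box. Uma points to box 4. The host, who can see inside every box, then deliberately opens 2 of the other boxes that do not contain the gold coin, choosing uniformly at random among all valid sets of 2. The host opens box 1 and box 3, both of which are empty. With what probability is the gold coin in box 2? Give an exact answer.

Condition on the true location of the gold coin.
If it is in either of boxes 1 and 3 (prior 1/4 each): that box was opened and seen not to hold the prize — ruled out; weight (1/4)·0 = 0 each.
If it is in box 2 (prior 1/4): the host has no choice, probability 1; weight (1/4)·1 = 1/4.
If it is in box 4 (prior 1/4): the host has 3 equally likely choices, so probability 1/3; weight (1/4)·(1/3) = 1/12.
The weights sum to 1/3.
So P(the gold coin in box 2 | the host opened box 1 and box 3) = (1/4) / (1/3) = 3/4.

3/4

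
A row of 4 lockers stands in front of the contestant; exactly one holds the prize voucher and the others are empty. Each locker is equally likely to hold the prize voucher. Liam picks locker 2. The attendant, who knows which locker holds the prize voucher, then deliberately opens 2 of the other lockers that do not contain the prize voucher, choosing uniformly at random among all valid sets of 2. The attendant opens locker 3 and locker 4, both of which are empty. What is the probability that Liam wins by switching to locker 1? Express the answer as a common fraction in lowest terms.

3/4

Apply Bayes' rule, conditioning on where the prize voucher actually is.
If it is in locker 1 (prior 1/4): the attendant has no choice, probability 1; weight (1/4)·1 = 1/4.
If it is in locker 2 (prior 1/4): the attendant has 3 equally likely choices, so probability 1/3; weight (1/4)·(1/3) = 1/12.
If it is in either of lockers 3 and 4 (prior 1/4 each): that locker was opened and seen not to hold the prize — ruled out; weight (1/4)·0 = 0 each.
The weights sum to 1/3.
So P(the prize voucher in locker 1 | the attendant opened locker 3 and locker 4) = (1/4) / (1/3) = 3/4.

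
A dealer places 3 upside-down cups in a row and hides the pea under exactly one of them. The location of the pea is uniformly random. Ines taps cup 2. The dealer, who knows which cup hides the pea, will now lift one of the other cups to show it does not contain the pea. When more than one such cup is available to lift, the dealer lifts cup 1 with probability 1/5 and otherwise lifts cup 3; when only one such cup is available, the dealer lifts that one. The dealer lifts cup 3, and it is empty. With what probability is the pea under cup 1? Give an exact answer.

Condition on the true location of the pea.
If it is under cup 1 (prior 1/3): only cup 3 is available, probability 1; weight (1/3)·1 = 1/3.
If it is under cup 2 (prior 1/3): cup 1 is available but not opened, probability 4/5; weight (1/3)·(4/5) = 4/15.
If it is under cup 3 (prior 1/3): the dealer opened cup 3, so this case is ruled out; weight (1/3)·0 = 0.
The weights sum to 3/5.
So P(the pea under cup 1 | the dealer opened cup 3) = (1/3) / (3/5) = 5/9.

5/9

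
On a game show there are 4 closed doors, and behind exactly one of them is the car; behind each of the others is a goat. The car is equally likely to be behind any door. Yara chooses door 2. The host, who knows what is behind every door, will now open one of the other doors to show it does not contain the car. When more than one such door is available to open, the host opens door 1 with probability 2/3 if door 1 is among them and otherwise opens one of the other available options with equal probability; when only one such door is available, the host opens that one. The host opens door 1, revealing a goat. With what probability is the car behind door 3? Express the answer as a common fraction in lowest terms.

Condition on the true location of the car.
If it is behind door 1 (prior 1/4): the host opened door 1, so this case is ruled out; weight (1/4)·0 = 0.
If it is behind any of doors 2, 3, and 4 (prior 1/4 each): door 1 is available, opened with probability 2/3; weight (1/4)·(2/3) = 1/6 each.
The weights sum to 1/2.
So P(the car behind door 3 | the host opened door 1) = (1/6) / (1/2) = 1/3.

1/3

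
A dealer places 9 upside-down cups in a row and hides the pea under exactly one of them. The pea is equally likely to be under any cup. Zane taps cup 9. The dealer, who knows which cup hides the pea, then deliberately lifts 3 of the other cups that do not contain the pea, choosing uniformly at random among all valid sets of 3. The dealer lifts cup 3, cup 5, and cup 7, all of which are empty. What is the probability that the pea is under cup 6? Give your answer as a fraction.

Condition on the true location of the pea.
If it is under any of cups 1, 2, 4, 6, and 8 (prior 1/9 each): the dealer has 35 equally likely choices, so probability 1/35; weight (1/9)·(1/35) = 1/315 each.
If it is under any of cups 3, 5, and 7 (prior 1/9 each): that cup was opened and seen not to hold the prize — ruled out; weight (1/9)·0 = 0 each.
If it is under cup 9 (prior 1/9): the dealer has 56 equally likely choices, so probability 1/56; weight (1/9)·(1/56) = 1/504.
The weights sum to 1/56.
So P(the pea under cup 6 | the dealer opened cup 3, cup 5, and cup 7) = (1/315) / (1/56) = 8/45.

8/45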